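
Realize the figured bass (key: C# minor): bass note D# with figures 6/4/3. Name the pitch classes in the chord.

A third above D# in this key is F#.
A fourth above D# in this key is G#.
A sixth above D# in this key is B.
Together with the bass D#, this spells G# minor seventh in second inversion.

D#, F#, G#, B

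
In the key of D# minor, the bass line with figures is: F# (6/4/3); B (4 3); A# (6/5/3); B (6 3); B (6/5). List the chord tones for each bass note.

F#, A#, B, D# | B, D#, E#, G# | A#, C#, E#, F# | B, D#, G# | B, D#, F#, G#

F# (6/4/3): F#, A#, B, D#.
B (6/4/3): B, D#, E#, G#.
A# (6/5/3): A#, C#, E#, F#.
B (6/3): B, D#, G#.
B (6/5/3): B, D#, F#, G#.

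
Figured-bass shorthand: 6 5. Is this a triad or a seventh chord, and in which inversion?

6 5 is shorthand for 6/5/3.
Intervals of 6/5/3 above the bass form a seventh chord; the bass is the third, so this is first inversion.

seventh chord, first inversion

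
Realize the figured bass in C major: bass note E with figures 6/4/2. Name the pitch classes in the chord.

A second above E in this key is F.
A fourth above E in this key is A.
A sixth above E in this key is C.
Together with the bass E, this spells F major seventh in third inversion.

E, F, A, C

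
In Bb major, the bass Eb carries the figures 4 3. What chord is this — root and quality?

The figures 4 3 indicate a seventh chord in second inversion.
In second inversion the root lies a fourth above the bass: a fourth above Eb in Bb major is A.
The chord tones are Eb, G, A, C, giving A half-diminished seventh.

A half-diminished seventh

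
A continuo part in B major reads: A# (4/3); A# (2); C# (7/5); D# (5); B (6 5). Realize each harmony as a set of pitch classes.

A# (6/4/3): A#, C#, D#, F#.
A# (6/4/2): A#, B, D#, F#.
C# (7/5/3): C#, E, G#, B.
D# (5/3): D#, F#, A#.
B (6/5/3): B, D#, F#, G#.

A#, C#, D#, F# | A#, B, D#, F# | C#, E, G#, B | D#, F#, A# | B, D#, F#, G#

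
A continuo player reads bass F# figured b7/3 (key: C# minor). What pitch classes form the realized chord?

F#, A, C#, Eb

The written figures b7/3 are shorthand for 7/5/3: the 5 is implied.
A third above F# in this key is A.
A fifth above F# in this key is C#.
A seventh above F# in this key is E, lowered to Eb by the flat.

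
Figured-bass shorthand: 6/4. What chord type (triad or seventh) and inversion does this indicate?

Intervals of 6/4 above the bass form a triad; the bass is the fifth, so this is second inversion.

triad, second inversion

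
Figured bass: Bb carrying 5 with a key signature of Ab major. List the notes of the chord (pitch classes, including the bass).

Bb, Db, F

The written figures 5 are shorthand for 5/3: the 3 is implied.
A third above Bb in this key is Db.
A fifth above Bb in this key is F.
Together with the bass Bb, this spells Bb minor in root position.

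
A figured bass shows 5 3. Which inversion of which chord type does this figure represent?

triad, root position

Intervals of 5/3 above the bass form a triad; the bass is the root, so this is root position.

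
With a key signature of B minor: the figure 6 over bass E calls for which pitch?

C#

Counting 5 letter steps above E lands on C; in B minor, that letter is C#.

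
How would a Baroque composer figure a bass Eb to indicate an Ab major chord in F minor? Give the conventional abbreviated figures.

Eb is the fifth of Ab major, so the chord is in second inversion.
A triad in second inversion is figured 6/4, conventionally abbreviated 6/4.

6/4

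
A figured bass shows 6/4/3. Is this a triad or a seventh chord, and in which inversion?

Intervals of 6/4/3 above the bass form a seventh chord; the bass is the fifth, so this is second inversion.

seventh chord, second inversion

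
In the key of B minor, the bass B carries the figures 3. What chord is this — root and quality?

B minor

The figures 3 indicate a triad in root position.
In root position the bass is the root, so the root is B.
The chord tones are B, D, F#, giving B minor.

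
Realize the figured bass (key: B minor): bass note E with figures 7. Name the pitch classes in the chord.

E, G, B, D

The written figures 7 are shorthand for 7/5/3: the 5/3 are implied.
A third above E in this key is G.
A fifth above E in this key is B.
A seventh above E in this key is D.
Together with the bass E, this spells E minor seventh in root position.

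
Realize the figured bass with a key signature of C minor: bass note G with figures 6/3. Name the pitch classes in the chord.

G, Bb, Eb

A third above G in this key is Bb.
A sixth above G in this key is Eb.
Together with the bass G, this spells Eb major in first inversion.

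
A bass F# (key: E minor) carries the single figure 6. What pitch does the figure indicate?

Counting 5 letter steps above F# lands on D; in E minor, that letter is D.

D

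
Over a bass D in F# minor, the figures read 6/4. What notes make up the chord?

A fourth above D in this key is G#.
A sixth above D in this key is B.
Together with the bass D, this spells G# diminished in second inversion.

D, G#, B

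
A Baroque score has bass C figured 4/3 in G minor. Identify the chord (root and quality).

F dominant seventh

The figures 4/3 indicate a seventh chord in second inversion.
In second inversion the root lies a fourth above the bass: a fourth above C in G minor is F.
The chord tones are C, Eb, F, A, giving F dominant seventh.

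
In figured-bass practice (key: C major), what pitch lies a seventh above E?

D

Counting 6 letter steps above E lands on D; in C major, that letter is D.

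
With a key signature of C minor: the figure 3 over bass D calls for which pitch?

Counting 2 letter steps above D lands on F; in C minor, that letter is F.

F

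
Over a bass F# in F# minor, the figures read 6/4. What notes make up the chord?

A fourth above F# in this key is B.
A sixth above F# in this key is D.
Together with the bass F#, this spells B minor in second inversion.

F#, B, D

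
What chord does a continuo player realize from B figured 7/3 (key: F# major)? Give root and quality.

B major seventh

The figures 7/3 indicate a seventh chord in root position.
In root position the bass is the root, so the root is B.
The chord tones are B, D#, F#, A#, giving B major seventh.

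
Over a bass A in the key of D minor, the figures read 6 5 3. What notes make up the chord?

A third above A in this key is C.
A fifth above A in this key is E.
A sixth above A in this key is F.
Together with the bass A, this spells F major seventh in first inversion.

A, C, E, F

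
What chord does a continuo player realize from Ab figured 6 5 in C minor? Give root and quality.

F minor seventh

The figures 6 5 indicate a seventh chord in first inversion.
In first inversion the root lies a sixth above the bass: a sixth above Ab in C minor is F.
The chord tones are Ab, C, Eb, F, giving F minor seventh.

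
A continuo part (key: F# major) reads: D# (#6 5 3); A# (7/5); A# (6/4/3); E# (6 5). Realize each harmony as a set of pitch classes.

D#, F#, A#, B# | A#, C#, E#, G# | A#, C#, D#, F# | E#, G#, B, C#

D# (#6/5/3): D#, F#, A#, B#.
A# (7/5/3): A#, C#, E#, G#.
A# (6/4/3): A#, C#, D#, F#.
E# (6/5/3): E#, G#, B, C#.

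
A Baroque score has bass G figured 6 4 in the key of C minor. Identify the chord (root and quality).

The figures 6 4 indicate a triad in second inversion.
In second inversion the root lies a fourth above the bass: a fourth above G in C minor is C.
The chord tones are G, C, Eb, giving C minor.

C minor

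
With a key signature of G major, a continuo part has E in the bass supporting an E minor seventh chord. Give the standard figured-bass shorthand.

E is the root of E minor seventh, so the chord is in root position.
A seventh chord in root position is figured 7/5/3, conventionally abbreviated 7.

7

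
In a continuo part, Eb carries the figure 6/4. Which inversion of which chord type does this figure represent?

Intervals of 6/4 above the bass form a triad; the bass is the fifth, so this is second inversion.

triad, second inversion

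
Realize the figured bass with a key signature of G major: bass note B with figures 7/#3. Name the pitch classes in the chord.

B, D#, F#, A

The written figures 7/#3 are shorthand for 7/5/3: the 5 is implied.
A third above B in this key is D, raised to D# by the sharp.
A fifth above B in this key is F#.
A seventh above B in this key is A.
Together with the bass B, this spells B dominant seventh in root position.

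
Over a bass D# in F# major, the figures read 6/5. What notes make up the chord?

D#, F#, A#, B

The written figures 6/5 are shorthand for 6/5/3: the 3 is implied.
A third above D# in this key is F#.
A fifth above D# in this key is A#.
A sixth above D# in this key is B.
Together with the bass D#, this spells B major seventh in first inversion.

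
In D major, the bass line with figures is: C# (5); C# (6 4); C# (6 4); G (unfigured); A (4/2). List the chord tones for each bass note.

C# (5/3): C#, E, G.
C# (6/4): C#, F#, A.
C# (6/4): C#, F#, A.
G (5/3): G, B, D.
A (6/4/2): A, B, D, F#.

C#, E, G | C#, F#, A | C#, F#, A | G, B, D | A, B, D, F#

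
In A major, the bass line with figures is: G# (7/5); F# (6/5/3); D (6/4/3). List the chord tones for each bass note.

G#, B, D, F# | F#, A, C#, D | D, F#, G#, B

G# (7/5/3): G#, B, D, F#.
F# (6/5/3): F#, A, C#, D.
D (6/4/3): D, F#, G#, B.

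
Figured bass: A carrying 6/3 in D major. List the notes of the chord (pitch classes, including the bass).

A third above A in this key is C#.
A sixth above A in this key is F#.
Together with the bass A, this spells F# minor in first inversion.

A, C#, F#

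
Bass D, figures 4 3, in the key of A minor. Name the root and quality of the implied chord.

G dominant seventh

The figures 4 3 indicate a seventh chord in second inversion.
In second inversion the root lies a fourth above the bass: a fourth above D in A minor is G.
The chord tones are D, F, G, B, giving G dominant seventh.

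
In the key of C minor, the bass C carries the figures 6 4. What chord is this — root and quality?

F minor

The figures 6 4 indicate a triad in second inversion.
In second inversion the root lies a fourth above the bass: a fourth above C in C minor is F.
The chord tones are C, F, Ab, giving F minor.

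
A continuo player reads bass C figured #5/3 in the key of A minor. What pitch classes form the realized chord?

C, E, G#

A third above C in this key is E.
A fifth above C in this key is G, raised to G# by the sharp.
Together with the bass C, this spells C augmented in root position.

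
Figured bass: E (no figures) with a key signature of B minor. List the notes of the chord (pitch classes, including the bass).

E, G, B

An unfigured bass implies 5/3.
A third above E in this key is G.
A fifth above E in this key is B.
Together with the bass E, this spells E minor in root position.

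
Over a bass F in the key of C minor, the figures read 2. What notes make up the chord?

F, G, Bb, D

The written figures 2 are shorthand for 6/4/2: the 6/4 are implied.
A second above F in this key is G.
A fourth above F in this key is Bb.
A sixth above F in this key is D.
Together with the bass F, this spells G minor seventh in third inversion.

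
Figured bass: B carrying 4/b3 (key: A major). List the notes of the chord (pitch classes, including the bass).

The written figures 4/b3 are shorthand for 6/4/3: the 6 is implied.
A third above B in this key is D, lowered to Db by the flat.
A fourth above B in this key is E.
A sixth above B in this key is G#.

B, Db, E, G#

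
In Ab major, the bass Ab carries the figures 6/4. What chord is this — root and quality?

The figures 6/4 indicate a triad in second inversion.
In second inversion the root lies a fourth above the bass: a fourth above Ab in Ab major is Db.
The chord tones are Ab, Db, F, giving Db major.

Db major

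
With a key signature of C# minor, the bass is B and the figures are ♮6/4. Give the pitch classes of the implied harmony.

B, E, G

A fourth above B in this key is E.
A sixth above B in this key is G#, made natural (G) by the ♮ figure.
Together with the bass B, this spells E minor in second inversion.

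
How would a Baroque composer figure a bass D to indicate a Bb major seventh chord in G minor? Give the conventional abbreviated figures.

D is the third of Bb major seventh, so the chord is in first inversion.
A seventh chord in first inversion is figured 6/5/3, conventionally abbreviated 6/5.

6/5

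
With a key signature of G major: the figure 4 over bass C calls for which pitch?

Counting 3 letter steps above C lands on F; in G major, that letter is F#.

F#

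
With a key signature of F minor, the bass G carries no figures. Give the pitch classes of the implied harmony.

An unfigured bass implies 5/3.
A third above G in this key is Bb.
A fifth above G in this key is Db.
Together with the bass G, this spells G diminished in root position.

G, Bb, Db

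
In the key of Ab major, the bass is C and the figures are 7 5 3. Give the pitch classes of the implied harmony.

C, Eb, G, Bb

A third above C in this key is Eb.
A fifth above C in this key is G.
A seventh above C in this key is Bb.
Together with the bass C, this spells C minor seventh in root position.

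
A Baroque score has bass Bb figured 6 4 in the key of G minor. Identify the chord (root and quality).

Eb major

The figures 6 4 indicate a triad in second inversion.
In second inversion the root lies a fourth above the bass: a fourth above Bb in G minor is Eb.
The chord tones are Bb, Eb, G, giving Eb major.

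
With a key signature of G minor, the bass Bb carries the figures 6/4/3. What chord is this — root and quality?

The figures 6/4/3 indicate a seventh chord in second inversion.
In second inversion the root lies a fourth above the bass: a fourth above Bb in G minor is Eb.
The chord tones are Bb, D, Eb, G, giving Eb major seventh.

Eb major seventh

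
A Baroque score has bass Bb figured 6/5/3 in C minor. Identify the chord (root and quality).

The figures 6/5/3 indicate a seventh chord in first inversion.
In first inversion the root lies a sixth above the bass: a sixth above Bb in C minor is G.
The chord tones are Bb, D, F, G, giving G minor seventh.

G minor seventh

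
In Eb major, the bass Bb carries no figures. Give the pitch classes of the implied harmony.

An unfigured bass implies 5/3.
A third above Bb in this key is D.
A fifth above Bb in this key is F.
Together with the bass Bb, this spells Bb major in root position.

Bb, D, F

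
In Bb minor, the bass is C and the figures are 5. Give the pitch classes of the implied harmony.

C, Eb, Gb

The written figures 5 are shorthand for 5/3: the 3 is implied.
A third above C in this key is Eb.
A fifth above C in this key is Gb.
Together with the bass C, this spells C diminished in root position.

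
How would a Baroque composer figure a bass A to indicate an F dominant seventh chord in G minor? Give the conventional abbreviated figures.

A is the third of F dominant seventh, so the chord is in first inversion.
A seventh chord in first inversion is figured 6/5/3, conventionally abbreviated 6/5.

6/5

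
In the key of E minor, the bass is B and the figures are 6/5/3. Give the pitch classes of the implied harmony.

A third above B in this key is D.
A fifth above B in this key is F#.
A sixth above B in this key is G.
Together with the bass B, this spells G major seventh in first inversion.

B, D, F#, G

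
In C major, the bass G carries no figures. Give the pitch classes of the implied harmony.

G, B, D

An unfigured bass implies 5/3.
A third above G in this key is B.
A fifth above G in this key is D.
Together with the bass G, this spells G major in root position.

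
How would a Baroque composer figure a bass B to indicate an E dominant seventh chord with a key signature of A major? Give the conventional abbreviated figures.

B is the fifth of E dominant seventh, so the chord is in second inversion.
A seventh chord in second inversion is figured 6/4/3, conventionally abbreviated 4/3.

4/3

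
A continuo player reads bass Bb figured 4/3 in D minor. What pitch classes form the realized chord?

Bb, D, E, G

The written figures 4/3 are shorthand for 6/4/3: the 6 is implied.
A third above Bb in this key is D.
A fourth above Bb in this key is E.
A sixth above Bb in this key is G.
Together with the bass Bb, this spells E half-diminished seventh in second inversion.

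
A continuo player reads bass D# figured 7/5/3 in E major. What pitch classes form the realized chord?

D#, F#, A, C#

A third above D# in this key is F#.
A fifth above D# in this key is A.
A seventh above D# in this key is C#.
Together with the bass D#, this spells D# half-diminished seventh in root position.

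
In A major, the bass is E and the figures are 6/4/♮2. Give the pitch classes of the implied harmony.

E, F, A, C#

A second above E in this key is F#, made natural (F) by the ♮ figure.
A fourth above E in this key is A.
A sixth above E in this key is C#.
Together with the bass E, this spells F augmented major seventh in third inversion.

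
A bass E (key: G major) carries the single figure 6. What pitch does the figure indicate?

C

Counting 5 letter steps above E lands on C; in G major, that letter is C.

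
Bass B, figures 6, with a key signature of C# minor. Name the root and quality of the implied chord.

G# minor

The figures 6 indicate a triad in first inversion.
In first inversion the root lies a sixth above the bass: a sixth above B in C# minor is G#.
The chord tones are B, D#, G#, giving G# minor.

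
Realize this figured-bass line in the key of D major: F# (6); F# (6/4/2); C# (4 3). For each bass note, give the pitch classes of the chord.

F#, A, D | F#, G, B, D | C#, E, F#, A

F# (6/3): F#, A, D.
F# (6/4/2): F#, G, B, D.
C# (6/4/3): C#, E, F#, A.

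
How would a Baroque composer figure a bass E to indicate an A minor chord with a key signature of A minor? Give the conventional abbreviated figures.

6/4

E is the fifth of A minor, so the chord is in second inversion.
A triad in second inversion is figured 6/4, conventionally abbreviated 6/4.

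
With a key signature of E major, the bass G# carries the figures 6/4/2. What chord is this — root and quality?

A major seventh

The figures 6/4/2 indicate a seventh chord in third inversion.
In third inversion the root lies a second above the bass: a second above G# in E major is A.
The chord tones are G#, A, C#, E, giving A major seventh.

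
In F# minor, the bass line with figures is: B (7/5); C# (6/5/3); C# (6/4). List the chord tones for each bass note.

B, D, F#, A | C#, E, G#, A | C#, F#, A

B (7/5/3): B, D, F#, A.
C# (6/5/3): C#, E, G#, A.
C# (6/4): C#, F#, A.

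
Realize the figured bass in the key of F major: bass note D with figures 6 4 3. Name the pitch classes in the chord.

A third above D in this key is F.
A fourth above D in this key is G.
A sixth above D in this key is Bb.
Together with the bass D, this spells G minor seventh in second inversion.

D, F, G, Bb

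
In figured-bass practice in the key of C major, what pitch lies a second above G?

A

Counting 1 letter step above G lands on A; in C major, that letter is A.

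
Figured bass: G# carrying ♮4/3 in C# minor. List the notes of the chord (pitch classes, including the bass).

G#, B, C, E

The written figures ♮4/3 are shorthand for 6/4/3: the 6 is implied.
A third above G# in this key is B.
A fourth above G# in this key is C#, made natural (C) by the ♮ figure.
A sixth above G# in this key is E.
Together with the bass G#, this spells C augmented major seventh in second inversion.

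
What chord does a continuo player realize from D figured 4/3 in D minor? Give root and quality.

The figures 4/3 indicate a seventh chord in second inversion.
In second inversion the root lies a fourth above the bass: a fourth above D in D minor is G.
The chord tones are D, F, G, Bb, giving G minor seventh.

G minor seventh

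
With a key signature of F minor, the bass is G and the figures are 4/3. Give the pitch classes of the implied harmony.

G, Bb, C, Eb

The written figures 4/3 are shorthand for 6/4/3: the 6 is implied.
A third above G in this key is Bb.
A fourth above G in this key is C.
A sixth above G in this key is Eb.
Together with the bass G, this spells C minor seventh in second inversion.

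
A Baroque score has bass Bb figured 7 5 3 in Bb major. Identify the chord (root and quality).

The figures 7 5 3 indicate a seventh chord in root position.
In root position the bass is the root, so the root is Bb.
The chord tones are Bb, D, F, A, giving Bb major seventh.

Bb major seventh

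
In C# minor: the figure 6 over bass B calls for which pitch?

Counting 5 letter steps above B lands on G; in C# minor, that letter is G#.

G#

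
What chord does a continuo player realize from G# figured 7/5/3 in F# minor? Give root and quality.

G# half-diminished seventh

The figures 7/5/3 indicate a seventh chord in root position.
In root position the bass is the root, so the root is G#.
The chord tones are G#, B, D, F#, giving G# half-diminished seventh.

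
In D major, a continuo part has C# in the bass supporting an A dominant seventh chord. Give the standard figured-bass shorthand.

6/5

C# is the third of A dominant seventh, so the chord is in first inversion.
A seventh chord in first inversion is figured 6/5/3, conventionally abbreviated 6/5.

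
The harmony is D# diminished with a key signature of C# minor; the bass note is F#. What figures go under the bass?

F# is the third of D# diminished, so the chord is in first inversion.
A triad in first inversion is figured 6/3, conventionally abbreviated 6.

6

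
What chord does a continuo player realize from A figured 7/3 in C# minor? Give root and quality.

A major seventh

The figures 7/3 indicate a seventh chord in root position.
In root position the bass is the root, so the root is A.
The chord tones are A, C#, E, G#, giving A major seventh.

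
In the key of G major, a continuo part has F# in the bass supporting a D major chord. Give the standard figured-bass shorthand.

F# is the third of D major, so the chord is in first inversion.
A triad in first inversion is figured 6/3, conventionally abbreviated 6.

6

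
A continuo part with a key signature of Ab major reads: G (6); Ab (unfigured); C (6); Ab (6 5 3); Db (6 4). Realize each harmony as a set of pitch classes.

G, Bb, Eb | Ab, C, Eb | C, Eb, Ab | Ab, C, Eb, F | Db, G, Bb

G (6/3): G, Bb, Eb.
Ab (5/3): Ab, C, Eb.
C (6/3): C, Eb, Ab.
Ab (6/5/3): Ab, C, Eb, F.
Db (6/4): Db, G, Bb.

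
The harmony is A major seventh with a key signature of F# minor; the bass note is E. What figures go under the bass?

4/3

E is the fifth of A major seventh, so the chord is in second inversion.
A seventh chord in second inversion is figured 6/4/3, conventionally abbreviated 4/3.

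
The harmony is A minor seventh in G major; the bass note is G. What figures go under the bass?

G is the seventh of A minor seventh, so the chord is in third inversion.
A seventh chord in third inversion is figured 6/4/2, conventionally abbreviated 4/2.

4/2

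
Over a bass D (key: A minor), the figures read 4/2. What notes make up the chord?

The written figures 4/2 are shorthand for 6/4/2: the 6 is implied.
A second above D in this key is E.
A fourth above D in this key is G.
A sixth above D in this key is B.
Together with the bass D, this spells E minor seventh in third inversion.

D, E, G, B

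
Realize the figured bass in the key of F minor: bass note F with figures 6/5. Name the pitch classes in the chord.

The written figures 6/5 are shorthand for 6/5/3: the 3 is implied.
A third above F in this key is Ab.
A fifth above F in this key is C.
A sixth above F in this key is Db.
Together with the bass F, this spells Db major seventh in first inversion.

F, Ab, C, Db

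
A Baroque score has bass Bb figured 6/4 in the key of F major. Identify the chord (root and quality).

The figures 6/4 indicate a triad in second inversion.
In second inversion the root lies a fourth above the bass: a fourth above Bb in F major is E.
The chord tones are Bb, E, G, giving E diminished.

E diminished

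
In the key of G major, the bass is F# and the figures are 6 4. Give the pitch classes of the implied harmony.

A fourth above F# in this key is B.
A sixth above F# in this key is D.
Together with the bass F#, this spells B minor in second inversion.

F#, B, D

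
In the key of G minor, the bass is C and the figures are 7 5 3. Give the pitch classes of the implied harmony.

A third above C in this key is Eb.
A fifth above C in this key is G.
A seventh above C in this key is Bb.
Together with the bass C, this spells C minor seventh in root position.

C, Eb, G, Bb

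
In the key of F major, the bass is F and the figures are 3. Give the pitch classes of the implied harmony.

The written figures 3 are shorthand for 5/3: the 5 is implied.
A third above F in this key is A.
A fifth above F in this key is C.
Together with the bass F, this spells F major in root position.

F, A, C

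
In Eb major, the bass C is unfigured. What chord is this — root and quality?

C minor

An unfigured bass indicates a triad in root position.
In root position the bass is the root, so the root is C.
The chord tones are C, Eb, G, giving C minor.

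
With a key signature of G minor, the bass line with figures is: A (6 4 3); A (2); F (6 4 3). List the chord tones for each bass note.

A, C, D, F | A, Bb, D, F | F, A, Bb, D

A (6/4/3): A, C, D, F.
A (6/4/2): A, Bb, D, F.
F (6/4/3): F, A, Bb, D.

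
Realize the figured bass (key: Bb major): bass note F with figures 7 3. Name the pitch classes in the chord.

The written figures 7 3 are shorthand for 7/5/3: the 5 is implied.
A third above F in this key is A.
A fifth above F in this key is C.
A seventh above F in this key is Eb.
Together with the bass F, this spells F dominant seventh in root position.

F, A, C, Eb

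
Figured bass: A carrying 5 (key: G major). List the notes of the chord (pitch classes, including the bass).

A, C, E

The written figures 5 are shorthand for 5/3: the 3 is implied.
A third above A in this key is C.
A fifth above A in this key is E.
Together with the bass A, this spells A minor in root position.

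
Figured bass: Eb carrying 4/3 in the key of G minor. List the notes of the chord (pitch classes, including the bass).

Eb, G, A, C

The written figures 4/3 are shorthand for 6/4/3: the 6 is implied.
A third above Eb in this key is G.
A fourth above Eb in this key is A.
A sixth above Eb in this key is C.
Together with the bass Eb, this spells A half-diminished seventh in second inversion.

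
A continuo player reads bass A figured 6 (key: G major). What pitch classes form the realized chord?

The written figures 6 are shorthand for 6/3: the 3 is implied.
A third above A in this key is C.
A sixth above A in this key is F#.
Together with the bass A, this spells F# diminished in first inversion.

A, C, F#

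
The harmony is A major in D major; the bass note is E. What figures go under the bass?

E is the fifth of A major, so the chord is in second inversion.
A triad in second inversion is figured 6/4, conventionally abbreviated 6/4.

6/4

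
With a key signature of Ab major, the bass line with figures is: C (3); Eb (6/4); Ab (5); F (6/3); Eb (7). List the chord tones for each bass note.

C (5/3): C, Eb, G.
Eb (6/4): Eb, Ab, C.
Ab (5/3): Ab, C, Eb.
F (6/3): F, Ab, Db.
Eb (7/5/3): Eb, G, Bb, Db.

C, Eb, G | Eb, Ab, C | Ab, C, Eb | F, Ab, Db | Eb, G, Bb, Db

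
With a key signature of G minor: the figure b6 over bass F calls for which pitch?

Db

Counting 5 letter steps above F lands on D; in G minor, that letter is D.
The b6 figure lowers it a semitone, giving Db.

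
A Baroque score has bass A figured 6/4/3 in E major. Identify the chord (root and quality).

The figures 6/4/3 indicate a seventh chord in second inversion.
In second inversion the root lies a fourth above the bass: a fourth above A in E major is D#.
The chord tones are A, C#, D#, F#, giving D# half-diminished seventh.

D# half-diminished seventh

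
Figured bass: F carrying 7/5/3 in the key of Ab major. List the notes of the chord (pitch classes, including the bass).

A third above F in this key is Ab.
A fifth above F in this key is C.
A seventh above F in this key is Eb.
Together with the bass F, this spells F minor seventh in root position.

F, Ab, C, Eb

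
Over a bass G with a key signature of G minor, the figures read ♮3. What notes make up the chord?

The written figures ♮3 are shorthand for 5/3: the 5 is implied.
A third above G in this key is Bb, made natural (B) by the ♮ figure.
A fifth above G in this key is D.
Together with the bass G, this spells G major in root position.

G, B, D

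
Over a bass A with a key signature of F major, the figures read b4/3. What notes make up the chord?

The written figures b4/3 are shorthand for 6/4/3: the 6 is implied.
A third above A in this key is C.
A fourth above A in this key is D, lowered to Db by the flat.
A sixth above A in this key is F.
Together with the bass A, this spells Db augmented major seventh in second inversion.

A, C, Db, F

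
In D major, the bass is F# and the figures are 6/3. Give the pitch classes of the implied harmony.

F#, A, D

A third above F# in this key is A.
A sixth above F# in this key is D.
Together with the bass F#, this spells D major in first inversion.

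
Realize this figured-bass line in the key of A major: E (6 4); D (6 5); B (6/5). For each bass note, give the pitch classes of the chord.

E, A, C# | D, F#, A, B | B, D, F#, G#

E (6/4): E, A, C#.
D (6/5/3): D, F#, A, B.
B (6/5/3): B, D, F#, G#.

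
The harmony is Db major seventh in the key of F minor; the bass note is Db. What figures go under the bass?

7

Db is the root of Db major seventh, so the chord is in root position.
A seventh chord in root position is figured 7/5/3, conventionally abbreviated 7.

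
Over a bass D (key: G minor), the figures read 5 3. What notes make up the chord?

D, F, A

A third above D in this key is F.
A fifth above D in this key is A.
Together with the bass D, this spells D minor in root position.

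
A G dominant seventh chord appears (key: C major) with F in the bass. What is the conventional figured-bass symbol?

4/2

F is the seventh of G dominant seventh, so the chord is in third inversion.
A seventh chord in third inversion is figured 6/4/2, conventionally abbreviated 4/2.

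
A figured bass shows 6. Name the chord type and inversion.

6 is shorthand for 6/3.
Intervals of 6/3 above the bass form a triad; the bass is the third, so this is first inversion.

triad, first inversion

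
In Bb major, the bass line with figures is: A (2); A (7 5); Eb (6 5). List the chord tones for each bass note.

A (6/4/2): A, Bb, D, F.
A (7/5/3): A, C, Eb, G.
Eb (6/5/3): Eb, G, Bb, C.

A, Bb, D, F | A, C, Eb, G | Eb, G, Bb, C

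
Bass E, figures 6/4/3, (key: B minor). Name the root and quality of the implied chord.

A dominant seventh

The figures 6/4/3 indicate a seventh chord in second inversion.
In second inversion the root lies a fourth above the bass: a fourth above E in B minor is A.
The chord tones are E, G, A, C#, giving A dominant seventh.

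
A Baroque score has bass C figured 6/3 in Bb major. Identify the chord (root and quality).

A diminished

The figures 6/3 indicate a triad in first inversion.
In first inversion the root lies a sixth above the bass: a sixth above C in Bb major is A.
The chord tones are C, Eb, A, giving A diminished.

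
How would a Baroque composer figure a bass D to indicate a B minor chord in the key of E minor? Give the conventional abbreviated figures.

6

D is the third of B minor, so the chord is in first inversion.
A triad in first inversion is figured 6/3, conventionally abbreviated 6.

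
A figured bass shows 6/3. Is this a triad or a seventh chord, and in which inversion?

Intervals of 6/3 above the bass form a triad; the bass is the third, so this is first inversion.

triad, first inversion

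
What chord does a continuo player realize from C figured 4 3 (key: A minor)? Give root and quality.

F major seventh

The figures 4 3 indicate a seventh chord in second inversion.
In second inversion the root lies a fourth above the bass: a fourth above C in A minor is F.
The chord tones are C, E, F, A, giving F major seventh.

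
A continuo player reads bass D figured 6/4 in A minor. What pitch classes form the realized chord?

A fourth above D in this key is G.
A sixth above D in this key is B.
Together with the bass D, this spells G major in second inversion.

D, G, B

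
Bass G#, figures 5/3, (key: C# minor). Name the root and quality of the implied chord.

G# minor

The figures 5/3 indicate a triad in root position.
In root position the bass is the root, so the root is G#.
The chord tones are G#, B, D#, giving G# minor.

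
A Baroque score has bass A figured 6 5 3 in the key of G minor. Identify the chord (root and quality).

The figures 6 5 3 indicate a seventh chord in first inversion.
In first inversion the root lies a sixth above the bass: a sixth above A in G minor is F.
The chord tones are A, C, Eb, F, giving F dominant seventh.

F dominant seventh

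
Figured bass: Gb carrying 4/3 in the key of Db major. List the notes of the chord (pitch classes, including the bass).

The written figures 4/3 are shorthand for 6/4/3: the 6 is implied.
A third above Gb in this key is Bb.
A fourth above Gb in this key is C.
A sixth above Gb in this key is Eb.
Together with the bass Gb, this spells C half-diminished seventh in second inversion.

Gb, Bb, C, Eb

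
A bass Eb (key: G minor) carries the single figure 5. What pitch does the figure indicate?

Counting 4 letter steps above Eb lands on B; in G minor, that letter is Bb.

Bb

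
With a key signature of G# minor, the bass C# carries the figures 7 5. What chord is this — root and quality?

The figures 7 5 indicate a seventh chord in root position.
In root position the bass is the root, so the root is C#.
The chord tones are C#, E, G#, B, giving C# minor seventh.

C# minor seventh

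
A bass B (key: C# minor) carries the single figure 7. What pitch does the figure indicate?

A

Counting 6 letter steps above B lands on A; in C# minor, that letter is A.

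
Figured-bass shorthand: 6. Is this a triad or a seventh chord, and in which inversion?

triad, first inversion

6 is shorthand for 6/3.
Intervals of 6/3 above the bass form a triad; the bass is the third, so this is first inversion.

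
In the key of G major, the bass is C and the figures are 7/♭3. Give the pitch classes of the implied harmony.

The written figures 7/♭3 are shorthand for 7/5/3: the 5 is implied.
A third above C in this key is E, lowered to Eb by the flat.
A fifth above C in this key is G.
A seventh above C in this key is B.
Together with the bass C, this spells C minor-major seventh in root position.

C, Eb, G, B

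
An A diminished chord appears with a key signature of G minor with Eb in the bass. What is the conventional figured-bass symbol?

Eb is the fifth of A diminished, so the chord is in second inversion.
A triad in second inversion is figured 6/4, conventionally abbreviated 6/4.

6/4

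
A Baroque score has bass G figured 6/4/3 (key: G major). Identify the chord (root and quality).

The figures 6/4/3 indicate a seventh chord in second inversion.
In second inversion the root lies a fourth above the bass: a fourth above G in G major is C.
The chord tones are G, B, C, E, giving C major seventh.

C major seventh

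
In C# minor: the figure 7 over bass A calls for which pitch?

G#

Counting 6 letter steps above A lands on G; in C# minor, that letter is G#.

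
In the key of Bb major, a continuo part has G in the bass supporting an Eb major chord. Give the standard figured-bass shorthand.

6

G is the third of Eb major, so the chord is in first inversion.
A triad in first inversion is figured 6/3, conventionally abbreviated 6.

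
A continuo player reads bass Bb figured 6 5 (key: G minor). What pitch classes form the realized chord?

The written figures 6 5 are shorthand for 6/5/3: the 3 is implied.
A third above Bb in this key is D.
A fifth above Bb in this key is F.
A sixth above Bb in this key is G.
Together with the bass Bb, this spells G minor seventh in first inversion.

Bb, D, F, G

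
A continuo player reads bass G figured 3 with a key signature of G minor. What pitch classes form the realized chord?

G, Bb, D

The written figures 3 are shorthand for 5/3: the 5 is implied.
A third above G in this key is Bb.
A fifth above G in this key is D.
Together with the bass G, this spells G minor in root position.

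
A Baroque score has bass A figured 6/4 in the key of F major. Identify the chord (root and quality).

D minor

The figures 6/4 indicate a triad in second inversion.
In second inversion the root lies a fourth above the bass: a fourth above A in F major is D.
The chord tones are A, D, F, giving D minor.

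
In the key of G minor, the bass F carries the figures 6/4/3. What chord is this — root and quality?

Bb major seventh

The figures 6/4/3 indicate a seventh chord in second inversion.
In second inversion the root lies a fourth above the bass: a fourth above F in G minor is Bb.
The chord tones are F, A, Bb, D, giving Bb major seventh.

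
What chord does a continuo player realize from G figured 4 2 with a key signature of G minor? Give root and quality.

A half-diminished seventh

The figures 4 2 indicate a seventh chord in third inversion.
In third inversion the root lies a second above the bass: a second above G in G minor is A.
The chord tones are G, A, C, Eb, giving A half-diminished seventh.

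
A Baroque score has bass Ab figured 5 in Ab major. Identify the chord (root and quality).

The figures 5 indicate a triad in root position.
In root position the bass is the root, so the root is Ab.
The chord tones are Ab, C, Eb, giving Ab major.

Ab major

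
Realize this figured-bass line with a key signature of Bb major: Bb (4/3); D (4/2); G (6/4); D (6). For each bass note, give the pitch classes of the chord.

Bb (6/4/3): Bb, D, Eb, G.
D (6/4/2): D, Eb, G, Bb.
G (6/4): G, C, Eb.
D (6/3): D, F, Bb.

Bb, D, Eb, G | D, Eb, G, Bb | G, C, Eb | D, F, Bb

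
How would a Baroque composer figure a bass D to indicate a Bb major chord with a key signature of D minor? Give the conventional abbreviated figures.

D is the third of Bb major, so the chord is in first inversion.
A triad in first inversion is figured 6/3, conventionally abbreviated 6.

6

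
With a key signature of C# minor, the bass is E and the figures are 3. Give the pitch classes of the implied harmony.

E, G#, B

The written figures 3 are shorthand for 5/3: the 5 is implied.
A third above E in this key is G#.
A fifth above E in this key is B.
Together with the bass E, this spells E major in root position.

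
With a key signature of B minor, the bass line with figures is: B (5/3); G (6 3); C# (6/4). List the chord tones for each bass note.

B (5/3): B, D, F#.
G (6/3): G, B, E.
C# (6/4): C#, F#, A.

B, D, F# | G, B, E | C#, F#, A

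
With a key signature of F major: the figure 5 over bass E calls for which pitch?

Counting 4 letter steps above E lands on B; in F major, that letter is Bb.

Bb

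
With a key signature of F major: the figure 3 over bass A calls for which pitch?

C

Counting 2 letter steps above A lands on C; in F major, that letter is C.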